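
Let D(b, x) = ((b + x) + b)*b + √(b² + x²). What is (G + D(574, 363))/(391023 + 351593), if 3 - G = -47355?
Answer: 114334/92827 + √461245/742616 ≈ 1.2326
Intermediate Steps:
G = 47358 (G = 3 - 1*(-47355) = 3 + 47355 = 47358)
D(b, x) = √(b² + x²) + b*(x + 2*b) (D(b, x) = (x + 2*b)*b + √(b² + x²) = b*(x + 2*b) + √(b² + x²) = √(b² + x²) + b*(x + 2*b))
(G + D(574, 363))/(391023 + 351593) = (47358 + (√(574² + 363²) + 2*574² + 574*363))/(391023 + 351593) = (47358 + (√(329476 + 131769) + 2*329476 + 208362))/742616 = (47358 + (√461245 + 658952 + 208362))*(1/742616) = (47358 + (867314 + √461245))*(1/742616) = (914672 + √461245)*(1/742616) = 114334/92827 + √461245/742616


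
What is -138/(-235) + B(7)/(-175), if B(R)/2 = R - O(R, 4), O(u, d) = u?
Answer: 138/235 ≈ 0.58723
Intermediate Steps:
B(R) = 0 (B(R) = 2*(R - R) = 2*0 = 0)
-138/(-235) + B(7)/(-175) = -138/(-235) + 0/(-175) = -138*(-1/235) + 0*(-1/175) = 138/235 + 0 = 138/235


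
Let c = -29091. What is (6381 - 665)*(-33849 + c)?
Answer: -359765040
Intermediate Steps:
(6381 - 665)*(-33849 + c) = (6381 - 665)*(-33849 - 29091) = 5716*(-62940) = -359765040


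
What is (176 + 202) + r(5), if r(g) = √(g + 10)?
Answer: 378 + √15 ≈ 381.87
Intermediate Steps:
r(g) = √(10 + g)
(176 + 202) + r(5) = (176 + 202) + √(10 + 5) = 378 + √15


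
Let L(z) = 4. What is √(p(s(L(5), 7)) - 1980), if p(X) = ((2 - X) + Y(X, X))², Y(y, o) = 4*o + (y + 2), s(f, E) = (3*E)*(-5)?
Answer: 2*√42769 ≈ 413.61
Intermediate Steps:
s(f, E) = -15*E
Y(y, o) = 2 + y + 4*o (Y(y, o) = 4*o + (2 + y) = 2 + y + 4*o)
p(X) = (4 + 4*X)² (p(X) = ((2 - X) + (2 + X + 4*X))² = ((2 - X) + (2 + 5*X))² = (4 + 4*X)²)
√(p(s(L(5), 7)) - 1980) = √(16*(1 - 15*7)² - 1980) = √(16*(1 - 105)² - 1980) = √(16*(-104)² - 1980) = √(16*10816 - 1980) = √(173056 - 1980) = √171076 = 2*√42769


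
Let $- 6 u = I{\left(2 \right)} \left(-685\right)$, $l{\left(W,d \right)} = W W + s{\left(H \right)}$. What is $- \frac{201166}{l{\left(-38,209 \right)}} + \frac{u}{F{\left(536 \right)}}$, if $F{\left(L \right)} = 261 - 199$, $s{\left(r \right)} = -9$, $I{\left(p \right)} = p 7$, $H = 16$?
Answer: $- \frac{4362293}{38130} \approx -114.41$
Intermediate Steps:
$I{\left(p \right)} = 7 p$
$l{\left(W,d \right)} = -9 + W^{2}$ ($l{\left(W,d \right)} = W W - 9 = W^{2} - 9 = -9 + W^{2}$)
$F{\left(L \right)} = 62$
$u = \frac{4795}{3}$ ($u = - \frac{7 \cdot 2 \left(-685\right)}{6} = - \frac{14 \left(-685\right)}{6} = \left(- \frac{1}{6}\right) \left(-9590\right) = \frac{4795}{3} \approx 1598.3$)
$- \frac{201166}{l{\left(-38,209 \right)}} + \frac{u}{F{\left(536 \right)}} = - \frac{201166}{-9 + \left(-38\right)^{2}} + \frac{4795}{3 \cdot 62} = - \frac{201166}{-9 + 1444} + \frac{4795}{3} \cdot \frac{1}{62} = - \frac{201166}{1435} + \frac{4795}{186} = \left(-201166\right) \frac{1}{1435} + \frac{4795}{186} = - \frac{28738}{205} + \frac{4795}{186} = - \frac{4362293}{38130}$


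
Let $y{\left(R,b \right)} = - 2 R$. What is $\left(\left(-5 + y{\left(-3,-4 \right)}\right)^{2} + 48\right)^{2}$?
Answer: $2401$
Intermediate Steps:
$\left(\left(-5 + y{\left(-3,-4 \right)}\right)^{2} + 48\right)^{2} = \left(\left(-5 - -6\right)^{2} + 48\right)^{2} = \left(\left(-5 + 6\right)^{2} + 48\right)^{2} = \left(1^{2} + 48\right)^{2} = \left(1 + 48\right)^{2} = 49^{2} = 2401$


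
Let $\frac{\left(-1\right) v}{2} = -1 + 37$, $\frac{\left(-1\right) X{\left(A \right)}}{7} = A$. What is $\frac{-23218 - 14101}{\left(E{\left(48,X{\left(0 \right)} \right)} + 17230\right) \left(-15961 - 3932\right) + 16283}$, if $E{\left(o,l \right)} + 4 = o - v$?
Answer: $\frac{37319}{345047695} \approx 0.00010816$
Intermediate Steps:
$X{\left(A \right)} = - 7 A$
$v = -72$ ($v = - 2 \left(-1 + 37\right) = \left(-2\right) 36 = -72$)
$E{\left(o,l \right)} = 68 + o$ ($E{\left(o,l \right)} = -4 + \left(o - -72\right) = -4 + \left(o + 72\right) = -4 + \left(72 + o\right) = 68 + o$)
$\frac{-23218 - 14101}{\left(E{\left(48,X{\left(0 \right)} \right)} + 17230\right) \left(-15961 - 3932\right) + 16283} = \frac{-23218 - 14101}{\left(\left(68 + 48\right) + 17230\right) \left(-15961 - 3932\right) + 16283} = - \frac{37319}{\left(116 + 17230\right) \left(-15961 + \left(-5763 + 1831\right)\right) + 16283} = - \frac{37319}{17346 \left(-15961 - 3932\right) + 16283} = - \frac{37319}{17346 \left(-19893\right) + 16283} = - \frac{37319}{-345063978 + 16283} = - \frac{37319}{-345047695} = \left(-37319\right) \left(- \frac{1}{345047695}\right) = \frac{37319}{345047695}$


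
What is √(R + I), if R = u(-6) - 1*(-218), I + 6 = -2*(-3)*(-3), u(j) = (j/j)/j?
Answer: √6978/6 ≈ 13.922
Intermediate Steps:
u(j) = 1/j
I = -24 (I = -6 - 2*(-3)*(-3) = -6 + 6*(-3) = -6 - 18 = -24)
R = 1307/6 (R = 1/(-6) - 1*(-218) = -⅙ + 218 = 1307/6 ≈ 217.83)
√(R + I) = √(1307/6 - 24) = √(1163/6) = √6978/6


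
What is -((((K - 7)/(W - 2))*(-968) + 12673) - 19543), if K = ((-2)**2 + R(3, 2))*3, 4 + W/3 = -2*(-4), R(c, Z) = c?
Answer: 41126/5 ≈ 8225.2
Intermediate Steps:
W = 12 (W = -12 + 3*(-2*(-4)) = -12 + 3*8 = -12 + 24 = 12)
K = 21 (K = ((-2)**2 + 3)*3 = (4 + 3)*3 = 7*3 = 21)
-((((K - 7)/(W - 2))*(-968) + 12673) - 19543) = -((((21 - 7)/(12 - 2))*(-968) + 12673) - 19543) = -(((14/10)*(-968) + 12673) - 19543) = -(((14*(1/10))*(-968) + 12673) - 19543) = -(((7/5)*(-968) + 12673) - 19543) = -((-6776/5 + 12673) - 19543) = -(56589/5 - 19543) = -1*(-41126/5) = 41126/5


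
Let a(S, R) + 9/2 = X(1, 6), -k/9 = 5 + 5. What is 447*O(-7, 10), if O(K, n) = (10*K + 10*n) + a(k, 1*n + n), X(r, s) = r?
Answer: 23691/2 ≈ 11846.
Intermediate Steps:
k = -90 (k = -9*(5 + 5) = -9*10 = -90)
a(S, R) = -7/2 (a(S, R) = -9/2 + 1 = -7/2)
O(K, n) = -7/2 + 10*K + 10*n (O(K, n) = (10*K + 10*n) - 7/2 = -7/2 + 10*K + 10*n)
447*O(-7, 10) = 447*(-7/2 + 10*(-7) + 10*10) = 447*(-7/2 - 70 + 100) = 447*(53/2) = 23691/2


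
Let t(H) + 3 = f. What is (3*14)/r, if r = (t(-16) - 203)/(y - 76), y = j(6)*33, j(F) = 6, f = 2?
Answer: -427/17 ≈ -25.118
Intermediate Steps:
y = 198 (y = 6*33 = 198)
t(H) = -1 (t(H) = -3 + 2 = -1)
r = -102/61 (r = (-1 - 203)/(198 - 76) = -204/122 = -204*1/122 = -102/61 ≈ -1.6721)
(3*14)/r = (3*14)/(-102/61) = 42*(-61/102) = -427/17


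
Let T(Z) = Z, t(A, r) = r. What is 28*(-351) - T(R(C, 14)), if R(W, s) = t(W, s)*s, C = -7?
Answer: -10024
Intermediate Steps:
R(W, s) = s² (R(W, s) = s*s = s²)
28*(-351) - T(R(C, 14)) = 28*(-351) - 1*14² = -9828 - 1*196 = -9828 - 196 = -10024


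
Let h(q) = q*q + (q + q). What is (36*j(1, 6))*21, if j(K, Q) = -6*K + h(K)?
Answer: -2268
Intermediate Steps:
h(q) = q**2 + 2*q
j(K, Q) = -6*K + K*(2 + K)
(36*j(1, 6))*21 = (36*(1*(-4 + 1)))*21 = (36*(1*(-3)))*21 = (36*(-3))*21 = -108*21 = -2268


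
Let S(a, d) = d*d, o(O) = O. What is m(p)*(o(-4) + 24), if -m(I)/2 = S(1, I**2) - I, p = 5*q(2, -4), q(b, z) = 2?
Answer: -399600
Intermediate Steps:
S(a, d) = d**2
p = 10 (p = 5*2 = 10)
m(I) = -2*I**4 + 2*I (m(I) = -2*((I**2)**2 - I) = -2*(I**4 - I) = -2*I**4 + 2*I)
m(p)*(o(-4) + 24) = (2*10*(1 - 1*10**3))*(-4 + 24) = (2*10*(1 - 1*1000))*20 = (2*10*(1 - 1000))*20 = (2*10*(-999))*20 = -19980*20 = -399600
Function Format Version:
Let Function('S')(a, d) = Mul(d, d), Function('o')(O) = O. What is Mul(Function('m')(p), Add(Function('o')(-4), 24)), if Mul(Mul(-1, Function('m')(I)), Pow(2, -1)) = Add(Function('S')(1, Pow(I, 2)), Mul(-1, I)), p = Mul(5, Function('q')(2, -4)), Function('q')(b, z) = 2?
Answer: -399600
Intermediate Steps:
Function('S')(a, d) = Pow(d, 2)
p = 10 (p = Mul(5, 2) = 10)
Function('m')(I) = Add(Mul(-2, Pow(I, 4)), Mul(2, I)) (Function('m')(I) = Mul(-2, Add(Pow(Pow(I, 2), 2), Mul(-1, I))) = Mul(-2, Add(Pow(I, 4), Mul(-1, I))) = Add(Mul(-2, Pow(I, 4)), Mul(2, I)))
Mul(Function('m')(p), Add(Function('o')(-4), 24)) = Mul(Mul(2, 10, Add(1, Mul(-1, Pow(10, 3)))), Add(-4, 24)) = Mul(Mul(2, 10, Add(1, Mul(-1, 1000))), 20) = Mul(Mul(2, 10, Add(1, -1000)), 20) = Mul(Mul(2, 10, -999), 20) = Mul(-19980, 20) = -399600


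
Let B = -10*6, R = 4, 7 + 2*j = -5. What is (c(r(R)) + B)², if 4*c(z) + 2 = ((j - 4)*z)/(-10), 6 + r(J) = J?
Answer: 3721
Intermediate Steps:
j = -6 (j = -7/2 + (½)*(-5) = -7/2 - 5/2 = -6)
r(J) = -6 + J
c(z) = -½ + z/4 (c(z) = -½ + (((-6 - 4)*z)/(-10))/4 = -½ + (-10*z*(-⅒))/4 = -½ + z/4)
B = -60
(c(r(R)) + B)² = ((-½ + (-6 + 4)/4) - 60)² = ((-½ + (¼)*(-2)) - 60)² = ((-½ - ½) - 60)² = (-1 - 60)² = (-61)² = 3721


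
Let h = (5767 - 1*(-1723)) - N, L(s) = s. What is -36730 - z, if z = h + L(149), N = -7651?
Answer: -52020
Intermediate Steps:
h = 15141 (h = (5767 - 1*(-1723)) - 1*(-7651) = (5767 + 1723) + 7651 = 7490 + 7651 = 15141)
z = 15290 (z = 15141 + 149 = 15290)
-36730 - z = -36730 - 1*15290 = -36730 - 15290 = -52020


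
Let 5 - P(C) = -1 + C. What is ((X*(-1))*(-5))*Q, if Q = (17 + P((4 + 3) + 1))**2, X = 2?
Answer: 2250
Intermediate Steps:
P(C) = 6 - C (P(C) = 5 - (-1 + C) = 5 + (1 - C) = 6 - C)
Q = 225 (Q = (17 + (6 - ((4 + 3) + 1)))**2 = (17 + (6 - (7 + 1)))**2 = (17 + (6 - 1*8))**2 = (17 + (6 - 8))**2 = (17 - 2)**2 = 15**2 = 225)
((X*(-1))*(-5))*Q = ((2*(-1))*(-5))*225 = -2*(-5)*225 = 10*225 = 2250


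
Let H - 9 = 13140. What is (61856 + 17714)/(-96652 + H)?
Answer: -79570/83503 ≈ -0.95290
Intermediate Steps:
H = 13149 (H = 9 + 13140 = 13149)
(61856 + 17714)/(-96652 + H) = (61856 + 17714)/(-96652 + 13149) = 79570/(-83503) = 79570*(-1/83503) = -79570/83503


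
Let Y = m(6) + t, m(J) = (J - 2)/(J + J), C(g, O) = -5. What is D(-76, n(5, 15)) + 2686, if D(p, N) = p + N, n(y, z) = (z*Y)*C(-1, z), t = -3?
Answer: 2810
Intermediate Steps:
m(J) = (-2 + J)/(2*J) (m(J) = (-2 + J)/((2*J)) = (-2 + J)*(1/(2*J)) = (-2 + J)/(2*J))
Y = -8/3 (Y = (1/2)*(-2 + 6)/6 - 3 = (1/2)*(1/6)*4 - 3 = 1/3 - 3 = -8/3 ≈ -2.6667)
n(y, z) = 40*z/3 (n(y, z) = (z*(-8/3))*(-5) = -8*z/3*(-5) = 40*z/3)
D(p, N) = N + p
D(-76, n(5, 15)) + 2686 = ((40/3)*15 - 76) + 2686 = (200 - 76) + 2686 = 124 + 2686 = 2810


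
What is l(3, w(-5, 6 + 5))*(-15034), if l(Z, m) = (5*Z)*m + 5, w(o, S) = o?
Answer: 1052380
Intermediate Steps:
l(Z, m) = 5 + 5*Z*m (l(Z, m) = 5*Z*m + 5 = 5 + 5*Z*m)
l(3, w(-5, 6 + 5))*(-15034) = (5 + 5*3*(-5))*(-15034) = (5 - 75)*(-15034) = -70*(-15034) = 1052380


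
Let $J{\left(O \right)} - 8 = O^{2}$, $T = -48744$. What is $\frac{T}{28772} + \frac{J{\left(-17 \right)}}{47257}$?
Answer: $- \frac{573737481}{339919601} \approx -1.6879$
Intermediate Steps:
$J{\left(O \right)} = 8 + O^{2}$
$\frac{T}{28772} + \frac{J{\left(-17 \right)}}{47257} = - \frac{48744}{28772} + \frac{8 + \left(-17\right)^{2}}{47257} = \left(-48744\right) \frac{1}{28772} + \left(8 + 289\right) \frac{1}{47257} = - \frac{12186}{7193} + 297 \cdot \frac{1}{47257} = - \frac{12186}{7193} + \frac{297}{47257} = - \frac{573737481}{339919601}$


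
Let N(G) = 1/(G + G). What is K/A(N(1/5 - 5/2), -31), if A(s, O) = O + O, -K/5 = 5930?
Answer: 14825/31 ≈ 478.23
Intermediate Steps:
N(G) = 1/(2*G)
K = -29650 (K = -5*5930 = -29650)
A(s, O) = 2*O
K/A(N(1/5 - 5/2), -31) = -29650/(2*(-31)) = -29650/(-62) = -29650*(-1/62) = 14825/31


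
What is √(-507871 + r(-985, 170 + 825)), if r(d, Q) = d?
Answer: 2*I*√127214 ≈ 713.34*I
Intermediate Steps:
√(-507871 + r(-985, 170 + 825)) = √(-507871 - 985) = √(-508856) = 2*I*√127214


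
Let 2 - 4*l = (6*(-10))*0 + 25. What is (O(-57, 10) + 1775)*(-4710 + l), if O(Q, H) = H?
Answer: -33670455/4 ≈ -8.4176e+6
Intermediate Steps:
l = -23/4 (l = 1/2 - ((6*(-10))*0 + 25)/4 = 1/2 - (-60*0 + 25)/4 = 1/2 - (0 + 25)/4 = 1/2 - 1/4*25 = 1/2 - 25/4 = -23/4 ≈ -5.7500)
(O(-57, 10) + 1775)*(-4710 + l) = (10 + 1775)*(-4710 - 23/4) = 1785*(-18863/4) = -33670455/4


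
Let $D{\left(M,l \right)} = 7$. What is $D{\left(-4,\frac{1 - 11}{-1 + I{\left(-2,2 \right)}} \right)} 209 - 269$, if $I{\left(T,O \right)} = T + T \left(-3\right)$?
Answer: $1194$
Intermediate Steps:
$I{\left(T,O \right)} = - 2 T$ ($I{\left(T,O \right)} = T - 3 T = - 2 T$)
$D{\left(-4,\frac{1 - 11}{-1 + I{\left(-2,2 \right)}} \right)} 209 - 269 = 7 \cdot 209 - 269 = 1463 - 269 = 1194$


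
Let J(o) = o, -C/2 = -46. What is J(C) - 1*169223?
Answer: -169131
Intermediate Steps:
C = 92 (C = -2*(-46) = 92)
J(C) - 1*169223 = 92 - 1*169223 = 92 - 169223 = -169131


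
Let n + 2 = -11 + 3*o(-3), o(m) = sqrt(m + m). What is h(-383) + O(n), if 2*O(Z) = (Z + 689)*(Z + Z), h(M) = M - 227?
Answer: -9452 + 1989*I*sqrt(6) ≈ -9452.0 + 4872.0*I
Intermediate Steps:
o(m) = sqrt(2)*sqrt(m) (o(m) = sqrt(2*m) = sqrt(2)*sqrt(m))
n = -13 + 3*I*sqrt(6) (n = -2 + (-11 + 3*(sqrt(2)*sqrt(-3))) = -2 + (-11 + 3*(sqrt(2)*(I*sqrt(3)))) = -2 + (-11 + 3*(I*sqrt(6))) = -2 + (-11 + 3*I*sqrt(6)) = -13 + 3*I*sqrt(6) ≈ -13.0 + 7.3485*I)
h(M) = -227 + M
O(Z) = Z*(689 + Z) (O(Z) = ((Z + 689)*(Z + Z))/2 = ((689 + Z)*(2*Z))/2 = (2*Z*(689 + Z))/2 = Z*(689 + Z))
h(-383) + O(n) = (-227 - 383) + (-13 + 3*I*sqrt(6))*(689 + (-13 + 3*I*sqrt(6))) = -610 + (-13 + 3*I*sqrt(6))*(676 + 3*I*sqrt(6))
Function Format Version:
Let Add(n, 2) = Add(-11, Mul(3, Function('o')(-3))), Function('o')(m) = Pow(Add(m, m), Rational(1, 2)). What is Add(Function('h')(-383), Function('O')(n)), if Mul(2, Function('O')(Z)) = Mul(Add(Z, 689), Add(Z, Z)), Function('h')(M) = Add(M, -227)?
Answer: Add(-9452, Mul(1989, I, Pow(6, Rational(1, 2)))) ≈ Add(-9452.0, Mul(4872.0, I))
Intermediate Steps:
Function('o')(m) = Mul(Pow(2, Rational(1, 2)), Pow(m, Rational(1, 2))) (Function('o')(m) = Pow(Mul(2, m), Rational(1, 2)) = Mul(Pow(2, Rational(1, 2)), Pow(m, Rational(1, 2))))
n = Add(-13, Mul(3, I, Pow(6, Rational(1, 2)))) (n = Add(-2, Add(-11, Mul(3, Mul(Pow(2, Rational(1, 2)), Pow(-3, Rational(1, 2)))))) = Add(-2, Add(-11, Mul(3, Mul(Pow(2, Rational(1, 2)), Mul(I, Pow(3, Rational(1, 2))))))) = Add(-2, Add(-11, Mul(3, Mul(I, Pow(6, Rational(1, 2)))))) = Add(-2, Add(-11, Mul(3, I, Pow(6, Rational(1, 2))))) = Add(-13, Mul(3, I, Pow(6, Rational(1, 2)))) ≈ Add(-13.000, Mul(7.3485, I)))
Function('h')(M) = Add(-227, M)
Function('O')(Z) = Mul(Z, Add(689, Z)) (Function('O')(Z) = Mul(Rational(1, 2), Mul(Add(Z, 689), Add(Z, Z))) = Mul(Rational(1, 2), Mul(Add(689, Z), Mul(2, Z))) = Mul(Rational(1, 2), Mul(2, Z, Add(689, Z))) = Mul(Z, Add(689, Z)))
Add(Function('h')(-383), Function('O')(n)) = Add(Add(-227, -383), Mul(Add(-13, Mul(3, I, Pow(6, Rational(1, 2)))), Add(689, Add(-13, Mul(3, I, Pow(6, Rational(1, 2))))))) = Add(-610, Mul(Add(-13, Mul(3, I, Pow(6, Rational(1, 2)))), Add(676, Mul(3, I, Pow(6, Rational(1, 2))))))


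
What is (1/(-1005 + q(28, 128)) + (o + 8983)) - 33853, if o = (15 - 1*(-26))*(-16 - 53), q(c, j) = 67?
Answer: -25981663/938 ≈ -27699.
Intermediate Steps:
o = -2829 (o = (15 + 26)*(-69) = 41*(-69) = -2829)
(1/(-1005 + q(28, 128)) + (o + 8983)) - 33853 = (1/(-1005 + 67) + (-2829 + 8983)) - 33853 = (1/(-938) + 6154) - 33853 = (-1/938 + 6154) - 33853 = 5772451/938 - 33853 = -25981663/938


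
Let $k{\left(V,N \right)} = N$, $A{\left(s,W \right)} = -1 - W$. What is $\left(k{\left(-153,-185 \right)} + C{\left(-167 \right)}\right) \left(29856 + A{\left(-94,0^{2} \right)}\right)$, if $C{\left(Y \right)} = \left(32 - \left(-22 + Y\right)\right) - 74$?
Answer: $-1134490$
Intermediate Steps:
$C{\left(Y \right)} = -20 - Y$ ($C{\left(Y \right)} = \left(54 - Y\right) - 74 = -20 - Y$)
$\left(k{\left(-153,-185 \right)} + C{\left(-167 \right)}\right) \left(29856 + A{\left(-94,0^{2} \right)}\right) = \left(-185 - -147\right) \left(29856 - 1\right) = \left(-185 + \left(-20 + 167\right)\right) \left(29856 - 1\right) = \left(-185 + 147\right) \left(29856 + \left(-1 + 0\right)\right) = - 38 \left(29856 - 1\right) = \left(-38\right) 29855 = -1134490$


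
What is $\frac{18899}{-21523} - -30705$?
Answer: $\frac{660844816}{21523} \approx 30704.0$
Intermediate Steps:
$\frac{18899}{-21523} - -30705 = 18899 \left(- \frac{1}{21523}\right) + 30705 = - \frac{18899}{21523} + 30705 = \frac{660844816}{21523}$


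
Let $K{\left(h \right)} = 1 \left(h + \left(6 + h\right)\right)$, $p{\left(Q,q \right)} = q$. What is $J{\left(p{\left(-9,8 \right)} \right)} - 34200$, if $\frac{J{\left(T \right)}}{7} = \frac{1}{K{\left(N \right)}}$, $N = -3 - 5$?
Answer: $- \frac{342007}{10} \approx -34201.0$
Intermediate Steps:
$N = -8$ ($N = -3 - 5 = -8$)
$K{\left(h \right)} = 6 + 2 h$ ($K{\left(h \right)} = 1 \left(6 + 2 h\right) = 6 + 2 h$)
$J{\left(T \right)} = - \frac{7}{10}$ ($J{\left(T \right)} = \frac{7}{6 + 2 \left(-8\right)} = \frac{7}{6 - 16} = \frac{7}{-10} = 7 \left(- \frac{1}{10}\right) = - \frac{7}{10}$)
$J{\left(p{\left(-9,8 \right)} \right)} - 34200 = - \frac{7}{10} - 34200 = - \frac{342007}{10}$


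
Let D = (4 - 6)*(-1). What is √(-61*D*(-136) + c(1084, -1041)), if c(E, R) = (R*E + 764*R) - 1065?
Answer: I*√1908241 ≈ 1381.4*I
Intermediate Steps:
D = 2 (D = -2*(-1) = 2)
c(E, R) = -1065 + 764*R + E*R (c(E, R) = (E*R + 764*R) - 1065 = (764*R + E*R) - 1065 = -1065 + 764*R + E*R)
√(-61*D*(-136) + c(1084, -1041)) = √(-61*2*(-136) + (-1065 + 764*(-1041) + 1084*(-1041))) = √(-122*(-136) + (-1065 - 795324 - 1128444)) = √(16592 - 1924833) = √(-1908241) = I*√1908241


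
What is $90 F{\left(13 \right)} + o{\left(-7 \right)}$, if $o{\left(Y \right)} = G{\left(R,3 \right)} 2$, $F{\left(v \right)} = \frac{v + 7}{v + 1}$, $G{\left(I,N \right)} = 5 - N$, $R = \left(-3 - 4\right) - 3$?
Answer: $\frac{928}{7} \approx 132.57$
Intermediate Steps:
$R = -10$ ($R = -7 - 3 = -10$)
$F{\left(v \right)} = \frac{7 + v}{1 + v}$
$o{\left(Y \right)} = 4$ ($o{\left(Y \right)} = \left(5 - 3\right) 2 = 2 \cdot 2 = 4$)
$90 F{\left(13 \right)} + o{\left(-7 \right)} = 90 \frac{7 + 13}{1 + 13} + 4 = 90 \cdot \frac{1}{14} \cdot 20 + 4 = 90 \cdot \frac{10}{7} + 4 = \frac{900}{7} + 4 = \frac{928}{7}$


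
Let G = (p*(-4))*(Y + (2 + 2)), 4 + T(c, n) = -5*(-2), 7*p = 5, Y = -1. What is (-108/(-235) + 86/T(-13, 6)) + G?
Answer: 30703/4935 ≈ 6.2215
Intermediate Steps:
p = 5/7 (p = (⅐)*5 = 5/7 ≈ 0.71429)
T(c, n) = 6 (T(c, n) = -4 - 5*(-2) = -4 + 10 = 6)
G = -60/7 (G = ((5/7)*(-4))*(-1 + (2 + 2)) = -20*(-1 + 4)/7 = -20/7*3 = -60/7 ≈ -8.5714)
(-108/(-235) + 86/T(-13, 6)) + G = (-108/(-235) + 86/6) - 60/7 = (-108*(-1/235) + 86*(⅙)) - 60/7 = (108/235 + 43/3) - 60/7 = 10429/705 - 60/7 = 30703/4935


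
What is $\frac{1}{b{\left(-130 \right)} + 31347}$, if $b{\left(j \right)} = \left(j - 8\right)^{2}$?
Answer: $\frac{1}{50391} \approx 1.9845 \cdot 10^{-5}$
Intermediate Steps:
$b{\left(j \right)} = \left(-8 + j\right)^{2}$
$\frac{1}{b{\left(-130 \right)} + 31347} = \frac{1}{\left(-8 - 130\right)^{2} + 31347} = \frac{1}{\left(-138\right)^{2} + 31347} = \frac{1}{19044 + 31347} = \frac{1}{50391}$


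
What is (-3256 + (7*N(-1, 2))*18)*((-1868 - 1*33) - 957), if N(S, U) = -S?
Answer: 8945540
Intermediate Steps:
(-3256 + (7*N(-1, 2))*18)*((-1868 - 1*33) - 957) = (-3256 + (7*(-1*(-1)))*18)*((-1868 - 1*33) - 957) = (-3256 + (7*1)*18)*((-1868 - 33) - 957) = (-3256 + 7*18)*(-1901 - 957) = (-3256 + 126)*(-2858) = -3130*(-2858) = 8945540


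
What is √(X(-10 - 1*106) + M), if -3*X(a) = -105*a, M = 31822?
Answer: √27762 ≈ 166.62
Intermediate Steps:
X(a) = 35*a (X(a) = -(-35)*a = 35*a)
√(X(-10 - 1*106) + M) = √(35*(-10 - 1*106) + 31822) = √(35*(-10 - 106) + 31822) = √(35*(-116) + 31822) = √(-4060 + 31822) = √27762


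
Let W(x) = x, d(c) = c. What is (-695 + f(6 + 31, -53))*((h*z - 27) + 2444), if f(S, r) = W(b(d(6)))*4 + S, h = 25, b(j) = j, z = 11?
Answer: -1706728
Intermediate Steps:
f(S, r) = 24 + S (f(S, r) = 6*4 + S = 24 + S)
(-695 + f(6 + 31, -53))*((h*z - 27) + 2444) = (-695 + (24 + (6 + 31)))*((25*11 - 27) + 2444) = (-695 + (24 + 37))*((275 - 27) + 2444) = (-695 + 61)*(248 + 2444) = -634*2692 = -1706728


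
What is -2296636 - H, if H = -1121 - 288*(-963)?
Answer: -2572859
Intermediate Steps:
H = 276223 (H = -1121 + 277344 = 276223)
-2296636 - H = -2296636 - 1*276223 = -2296636 - 276223 = -2572859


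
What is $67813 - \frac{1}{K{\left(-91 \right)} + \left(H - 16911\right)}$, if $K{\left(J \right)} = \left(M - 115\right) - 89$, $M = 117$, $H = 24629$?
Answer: $\frac{517481002}{7631} \approx 67813.0$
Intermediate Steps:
$K{\left(J \right)} = -87$ ($K{\left(J \right)} = \left(117 - 115\right) - 89 = 2 - 89 = -87$)
$67813 - \frac{1}{K{\left(-91 \right)} + \left(H - 16911\right)} = 67813 - \frac{1}{-87 + \left(24629 - 16911\right)} = 67813 - \frac{1}{-87 + 7718} = 67813 - \frac{1}{7631} = \frac{517481002}{7631}$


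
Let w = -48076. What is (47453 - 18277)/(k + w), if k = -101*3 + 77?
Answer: -14588/24151 ≈ -0.60403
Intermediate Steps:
k = -226 (k = -303 + 77 = -226)
(47453 - 18277)/(k + w) = (47453 - 18277)/(-226 - 48076) = 29176/(-48302) = 29176*(-1/48302) = -14588/24151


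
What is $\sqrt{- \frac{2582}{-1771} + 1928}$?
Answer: $\frac{\sqrt{6051630970}}{1771} \approx 43.926$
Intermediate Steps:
$\sqrt{- \frac{2582}{-1771} + 1928} = \sqrt{\left(-2582\right) \left(- \frac{1}{1771}\right) + 1928} = \sqrt{\frac{2582}{1771} + 1928} = \sqrt{\frac{3417070}{1771}} = \frac{\sqrt{6051630970}}{1771}$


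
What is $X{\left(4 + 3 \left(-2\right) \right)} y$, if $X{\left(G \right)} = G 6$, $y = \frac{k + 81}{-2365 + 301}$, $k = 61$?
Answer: $\frac{71}{86} \approx 0.82558$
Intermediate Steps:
$y = - \frac{71}{1032}$ ($y = \frac{61 + 81}{-2365 + 301} = \frac{142}{-2064} = 142 \left(- \frac{1}{2064}\right) = - \frac{71}{1032} \approx -0.068798$)
$X{\left(G \right)} = 6 G$
$X{\left(4 + 3 \left(-2\right) \right)} y = 6 \left(4 + 3 \left(-2\right)\right) \left(- \frac{71}{1032}\right) = 6 \left(4 - 6\right) \left(- \frac{71}{1032}\right) = 6 \left(-2\right) \left(- \frac{71}{1032}\right) = \left(-12\right) \left(- \frac{71}{1032}\right) = \frac{71}{86}$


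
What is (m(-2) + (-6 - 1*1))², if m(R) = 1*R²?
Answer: 9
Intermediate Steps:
m(R) = R²
(m(-2) + (-6 - 1*1))² = ((-2)² + (-6 - 1*1))² = (4 + (-6 - 1))² = (4 - 7)² = (-3)² = 9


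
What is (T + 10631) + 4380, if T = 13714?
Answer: 28725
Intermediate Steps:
(T + 10631) + 4380 = (13714 + 10631) + 4380 = 24345 + 4380 = 28725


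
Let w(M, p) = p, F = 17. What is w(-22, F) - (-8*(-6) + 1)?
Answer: -32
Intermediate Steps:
w(-22, F) - (-8*(-6) + 1) = 17 - (-8*(-6) + 1) = 17 - (48 + 1) = 17 - 1*49 = 17 - 49 = -32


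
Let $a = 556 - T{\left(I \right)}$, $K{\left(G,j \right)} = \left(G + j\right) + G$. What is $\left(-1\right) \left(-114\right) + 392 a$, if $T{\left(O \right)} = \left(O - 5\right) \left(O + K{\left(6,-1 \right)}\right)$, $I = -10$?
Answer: $223946$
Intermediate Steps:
$K{\left(G,j \right)} = j + 2 G$
$T{\left(O \right)} = \left(-5 + O\right) \left(11 + O\right)$ ($T{\left(O \right)} = \left(O - 5\right) \left(O + \left(-1 + 2 \cdot 6\right)\right) = \left(-5 + O\right) \left(O + \left(-1 + 12\right)\right) = \left(-5 + O\right) \left(O + 11\right) = \left(-5 + O\right) \left(11 + O\right)$)
$a = 571$ ($a = 556 - \left(-55 + \left(-10\right)^{2} + 6 \left(-10\right)\right) = 556 - \left(-55 + 100 - 60\right) = 556 - -15 = 556 + 15 = 571$)
$\left(-1\right) \left(-114\right) + 392 a = \left(-1\right) \left(-114\right) + 392 \cdot 571 = 114 + 223832 = 223946$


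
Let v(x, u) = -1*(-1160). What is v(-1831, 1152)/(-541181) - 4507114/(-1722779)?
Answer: 2437166037994/932335261999 ≈ 2.6140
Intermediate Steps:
v(x, u) = 1160
v(-1831, 1152)/(-541181) - 4507114/(-1722779) = 1160/(-541181) - 4507114/(-1722779) = 1160*(-1/541181) - 4507114*(-1/1722779) = -1160/541181 + 4507114/1722779 = 2437166037994/932335261999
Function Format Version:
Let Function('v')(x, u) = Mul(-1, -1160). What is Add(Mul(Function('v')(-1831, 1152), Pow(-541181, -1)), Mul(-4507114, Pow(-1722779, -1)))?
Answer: Rational(2437166037994, 932335261999) ≈ 2.6140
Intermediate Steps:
Function('v')(x, u) = 1160
Add(Mul(Function('v')(-1831, 1152), Pow(-541181, -1)), Mul(-4507114, Pow(-1722779, -1))) = Add(Mul(1160, Pow(-541181, -1)), Mul(-4507114, Pow(-1722779, -1))) = Add(Mul(1160, Rational(-1, 541181)), Mul(-4507114, Rational(-1, 1722779))) = Add(Rational(-1160, 541181), Rational(4507114, 1722779)) = Rational(2437166037994, 932335261999)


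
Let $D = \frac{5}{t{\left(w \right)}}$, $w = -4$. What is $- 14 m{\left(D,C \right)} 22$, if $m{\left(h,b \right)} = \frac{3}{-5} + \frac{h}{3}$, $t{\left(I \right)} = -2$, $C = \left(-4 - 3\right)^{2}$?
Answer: $\frac{6622}{15} \approx 441.47$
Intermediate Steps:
$C = 49$ ($C = \left(-7\right)^{2} = 49$)
$D = - \frac{5}{2}$ ($D = \frac{5}{-2} = 5 \left(- \frac{1}{2}\right) = - \frac{5}{2} \approx -2.5$)
$m{\left(h,b \right)} = - \frac{3}{5} + \frac{h}{3}$ ($m{\left(h,b \right)} = 3 \left(- \frac{1}{5}\right) + h \frac{1}{3} = - \frac{3}{5} + \frac{h}{3}$)
$- 14 m{\left(D,C \right)} 22 = - 14 \left(- \frac{3}{5} + \frac{1}{3} \left(- \frac{5}{2}\right)\right) 22 = - 14 \left(- \frac{3}{5} - \frac{5}{6}\right) 22 = \left(-14\right) \left(- \frac{43}{30}\right) 22 = \frac{301}{15} \cdot 22 = \frac{6622}{15}$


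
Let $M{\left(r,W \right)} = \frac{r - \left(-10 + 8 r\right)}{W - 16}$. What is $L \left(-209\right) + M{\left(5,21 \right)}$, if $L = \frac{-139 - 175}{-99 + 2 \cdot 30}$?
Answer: $- \frac{65821}{39} \approx -1687.7$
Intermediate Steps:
$M{\left(r,W \right)} = \frac{10 - 7 r}{-16 + W}$ ($M{\left(r,W \right)} = \frac{r - \left(-10 + 8 r\right)}{-16 + W} = \frac{10 - 7 r}{-16 + W}$)
$L = \frac{314}{39}$ ($L = - \frac{314}{-99 + 60} = - \frac{314}{-39} = \left(-314\right) \left(- \frac{1}{39}\right) = \frac{314}{39} \approx 8.0513$)
$L \left(-209\right) + M{\left(5,21 \right)} = \frac{314}{39} \left(-209\right) + \frac{10 - 35}{-16 + 21} = - \frac{65626}{39} + \frac{10 - 35}{5} = - \frac{65626}{39} + \frac{1}{5} \left(-25\right) = - \frac{65626}{39} - 5 = - \frac{65821}{39}$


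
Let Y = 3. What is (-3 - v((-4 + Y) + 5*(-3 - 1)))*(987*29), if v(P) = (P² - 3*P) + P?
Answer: -13910778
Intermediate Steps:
v(P) = P² - 2*P
(-3 - v((-4 + Y) + 5*(-3 - 1)))*(987*29) = (-3 - ((-4 + 3) + 5*(-3 - 1))*(-2 + ((-4 + 3) + 5*(-3 - 1))))*(987*29) = (-3 - (-1 + 5*(-4))*(-2 + (-1 + 5*(-4))))*28623 = (-3 - (-1 - 20)*(-2 + (-1 - 20)))*28623 = (-3 - (-21)*(-2 - 21))*28623 = (-3 - (-21)*(-23))*28623 = (-3 - 1*483)*28623 = (-3 - 483)*28623 = -486*28623 = -13910778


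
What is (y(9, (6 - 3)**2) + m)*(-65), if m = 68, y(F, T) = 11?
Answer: -5135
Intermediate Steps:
(y(9, (6 - 3)**2) + m)*(-65) = (11 + 68)*(-65) = 79*(-65) = -5135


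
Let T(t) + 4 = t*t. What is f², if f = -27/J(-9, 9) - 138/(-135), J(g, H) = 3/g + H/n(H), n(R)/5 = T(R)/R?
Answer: 1987696760449/40832100 ≈ 48680.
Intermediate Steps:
T(t) = -4 + t² (T(t) = -4 + t*t = -4 + t²)
n(R) = 5*(-4 + R²)/R (n(R) = 5*((-4 + R²)/R) = 5*(-4 + R²)/R)
J(g, H) = 3/g + H/(-20/H + 5*H)
f = 1409857/6390 (f = -27*(-45*(-4 + 9²)/(-60 + 15*9² - 9*9²)) - 138/(-135) = -27*(-45*(-4 + 81)/(-60 + 15*81 - 9*81)) - 138*(-1/135) = -27*(-3465/(-60 + 1215 - 729)) + 46/45 = -27/((⅕)*(-⅑)*(1/77)*426) + 46/45 = -27/(-142/1155) + 46/45 = -27*(-1155/142) + 46/45 = 31185/142 + 46/45 = 1409857/6390 ≈ 220.63)
f² = (1409857/6390)² = 1987696760449/40832100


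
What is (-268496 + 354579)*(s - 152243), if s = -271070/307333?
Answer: -4027786467280087/307333 ≈ -1.3106e+10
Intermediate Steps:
s = -271070/307333 (s = -271070*1/307333 = -271070/307333 ≈ -0.88201)
(-268496 + 354579)*(s - 152243) = (-268496 + 354579)*(-271070/307333 - 152243) = 86083*(-46789568989/307333) = -4027786467280087/307333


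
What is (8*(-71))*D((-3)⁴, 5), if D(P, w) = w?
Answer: -2840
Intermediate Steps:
(8*(-71))*D((-3)⁴, 5) = (8*(-71))*5 = -568*5 = -2840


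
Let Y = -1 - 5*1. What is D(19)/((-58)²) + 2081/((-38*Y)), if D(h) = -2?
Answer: 1750007/191748 ≈ 9.1266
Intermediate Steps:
Y = -6 (Y = -1 - 5 = -6)
D(19)/((-58)²) + 2081/((-38*Y)) = -2/((-58)²) + 2081/((-38*(-6))) = -2/3364 + 2081/228 = -2*1/3364 + 2081*(1/228) = -1/1682 + 2081/228 = 1750007/191748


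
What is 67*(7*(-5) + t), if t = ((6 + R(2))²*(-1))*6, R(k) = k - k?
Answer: -16817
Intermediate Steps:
R(k) = 0
t = -216 (t = ((6 + 0)²*(-1))*6 = (6²*(-1))*6 = (36*(-1))*6 = -36*6 = -216)
67*(7*(-5) + t) = 67*(7*(-5) - 216) = 67*(-35 - 216) = 67*(-251) = -16817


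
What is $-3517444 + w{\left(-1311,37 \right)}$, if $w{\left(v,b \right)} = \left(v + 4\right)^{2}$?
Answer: $-1809195$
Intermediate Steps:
$w{\left(v,b \right)} = \left(4 + v\right)^{2}$
$-3517444 + w{\left(-1311,37 \right)} = -3517444 + \left(4 - 1311\right)^{2} = -3517444 + \left(-1307\right)^{2} = -3517444 + 1708249 = -1809195$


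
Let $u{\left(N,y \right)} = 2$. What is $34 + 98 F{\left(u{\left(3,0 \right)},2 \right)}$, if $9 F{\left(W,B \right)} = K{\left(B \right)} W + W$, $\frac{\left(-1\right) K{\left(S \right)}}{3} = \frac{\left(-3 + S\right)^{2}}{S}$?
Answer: $\frac{208}{9} \approx 23.111$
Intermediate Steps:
$K{\left(S \right)} = - \frac{3 \left(-3 + S\right)^{2}}{S}$ ($K{\left(S \right)} = - 3 \frac{\left(-3 + S\right)^{2}}{S} = - \frac{3 \left(-3 + S\right)^{2}}{S}$)
$F{\left(W,B \right)} = \frac{W}{9} - \frac{W \left(-3 + B\right)^{2}}{3 B}$ ($F{\left(W,B \right)} = \frac{- \frac{3 \left(-3 + B\right)^{2}}{B} W + W}{9} = \frac{- \frac{3 W \left(-3 + B\right)^{2}}{B} + W}{9} = \frac{W - \frac{3 W \left(-3 + B\right)^{2}}{B}}{9} = \frac{W}{9} - \frac{W \left(-3 + B\right)^{2}}{3 B}$)
$34 + 98 F{\left(u{\left(3,0 \right)},2 \right)} = 34 + 98 \cdot \frac{1}{9} \cdot 2 \cdot \frac{1}{2} \left(2 - 3 \left(-3 + 2\right)^{2}\right) = 34 + 98 \cdot \frac{1}{9} \cdot 2 \cdot \frac{1}{2} \left(2 - 3 \left(-1\right)^{2}\right) = 34 + 98 \cdot \frac{1}{9} \cdot 2 \cdot \frac{1}{2} \left(2 - 3\right) = 34 + 98 \cdot \frac{1}{9} \cdot 2 \cdot \frac{1}{2} \left(-1\right) = 34 + 98 \left(- \frac{1}{9}\right) = 34 - \frac{98}{9} = \frac{208}{9}$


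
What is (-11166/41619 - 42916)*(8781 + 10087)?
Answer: -11233580594520/13873 ≈ -8.0974e+8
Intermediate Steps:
(-11166/41619 - 42916)*(8781 + 10087) = (-11166*1/41619 - 42916)*18868 = (-3722/13873 - 42916)*18868 = -595377390/13873*18868 = -11233580594520/13873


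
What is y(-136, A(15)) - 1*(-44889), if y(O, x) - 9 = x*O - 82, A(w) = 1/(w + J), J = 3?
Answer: 403276/9 ≈ 44808.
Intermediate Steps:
A(w) = 1/(3 + w) (A(w) = 1/(w + 3) = 1/(3 + w))
y(O, x) = -73 + O*x (y(O, x) = 9 + (x*O - 82) = 9 + (O*x - 82) = 9 + (-82 + O*x) = -73 + O*x)
y(-136, A(15)) - 1*(-44889) = (-73 - 136/(3 + 15)) - 1*(-44889) = (-73 - 136/18) + 44889 = (-73 - 136*1/18) + 44889 = (-73 - 68/9) + 44889 = -725/9 + 44889 = 403276/9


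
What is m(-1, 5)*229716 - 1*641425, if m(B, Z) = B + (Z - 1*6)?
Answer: -1100857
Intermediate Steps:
m(B, Z) = -6 + B + Z (m(B, Z) = B + (Z - 6) = B + (-6 + Z) = -6 + B + Z)
m(-1, 5)*229716 - 1*641425 = (-6 - 1 + 5)*229716 - 1*641425 = -2*229716 - 641425 = -459432 - 641425 = -1100857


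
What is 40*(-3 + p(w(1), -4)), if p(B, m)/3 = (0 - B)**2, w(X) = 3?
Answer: 960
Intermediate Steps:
p(B, m) = 3*B**2 (p(B, m) = 3*(0 - B)**2 = 3*(-B)**2 = 3*B**2)
40*(-3 + p(w(1), -4)) = 40*(-3 + 3*3**2) = 40*(-3 + 3*9) = 40*(-3 + 27) = 40*24 = 960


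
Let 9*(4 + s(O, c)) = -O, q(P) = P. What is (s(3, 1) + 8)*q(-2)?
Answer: -22/3 ≈ -7.3333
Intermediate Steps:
s(O, c) = -4 - O/9 (s(O, c) = -4 + (-O)/9 = -4 - O/9)
(s(3, 1) + 8)*q(-2) = ((-4 - 1/9*3) + 8)*(-2) = ((-4 - 1/3) + 8)*(-2) = (-13/3 + 8)*(-2) = (11/3)*(-2) = -22/3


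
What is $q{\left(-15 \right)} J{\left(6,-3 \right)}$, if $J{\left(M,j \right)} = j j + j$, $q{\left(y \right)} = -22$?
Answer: $-132$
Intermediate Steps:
$J{\left(M,j \right)} = j + j^{2}$ ($J{\left(M,j \right)} = j^{2} + j = j + j^{2}$)
$q{\left(-15 \right)} J{\left(6,-3 \right)} = - 22 \left(- 3 \left(1 - 3\right)\right) = - 22 \left(\left(-3\right) \left(-2\right)\right) = \left(-22\right) 6 = -132$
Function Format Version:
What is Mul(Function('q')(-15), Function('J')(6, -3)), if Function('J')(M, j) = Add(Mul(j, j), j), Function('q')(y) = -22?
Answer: -132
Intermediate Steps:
Function('J')(M, j) = Add(j, Pow(j, 2)) (Function('J')(M, j) = Add(Pow(j, 2), j) = Add(j, Pow(j, 2)))
Mul(Function('q')(-15), Function('J')(6, -3)) = Mul(-22, Mul(-3, Add(1, -3))) = Mul(-22, Mul(-3, -2)) = Mul(-22, 6) = -132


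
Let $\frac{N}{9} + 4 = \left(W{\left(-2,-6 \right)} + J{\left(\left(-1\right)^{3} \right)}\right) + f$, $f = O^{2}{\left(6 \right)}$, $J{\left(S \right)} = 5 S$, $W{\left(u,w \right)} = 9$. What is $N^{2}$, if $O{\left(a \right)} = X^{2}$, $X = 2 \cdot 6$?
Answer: $34828517376$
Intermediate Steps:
$X = 12$
$O{\left(a \right)} = 144$ ($O{\left(a \right)} = 12^{2} = 144$)
$f = 20736$ ($f = 144^{2} = 20736$)
$N = 186624$ ($N = -36 + 9 \left(\left(9 + 5 \left(-1\right)^{3}\right) + 20736\right) = -36 + 9 \left(\left(9 + 5 \left(-1\right)\right) + 20736\right) = -36 + 9 \left(\left(9 - 5\right) + 20736\right) = -36 + 9 \left(4 + 20736\right) = -36 + 9 \cdot 20740 = -36 + 186660 = 186624$)
$N^{2} = 186624^{2} = 34828517376$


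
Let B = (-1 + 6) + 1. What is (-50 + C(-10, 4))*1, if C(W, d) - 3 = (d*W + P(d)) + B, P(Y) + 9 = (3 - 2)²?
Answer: -89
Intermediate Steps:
P(Y) = -8 (P(Y) = -9 + (3 - 2)² = -9 + 1² = -9 + 1 = -8)
B = 6 (B = 5 + 1 = 6)
C(W, d) = 1 + W*d (C(W, d) = 3 + ((d*W - 8) + 6) = 3 + ((W*d - 8) + 6) = 3 + ((-8 + W*d) + 6) = 3 + (-2 + W*d) = 1 + W*d)
(-50 + C(-10, 4))*1 = (-50 + (1 - 10*4))*1 = (-50 + (1 - 40))*1 = (-50 - 39)*1 = -89*1 = -89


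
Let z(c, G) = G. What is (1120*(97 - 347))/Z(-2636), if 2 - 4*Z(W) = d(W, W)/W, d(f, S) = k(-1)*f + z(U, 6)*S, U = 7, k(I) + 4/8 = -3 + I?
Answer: -2240000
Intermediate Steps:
k(I) = -7/2 + I (k(I) = -½ + (-3 + I) = -7/2 + I)
d(f, S) = 6*S - 9*f/2 (d(f, S) = (-7/2 - 1)*f + 6*S = -9*f/2 + 6*S = 6*S - 9*f/2)
Z(W) = ⅛ (Z(W) = ½ - (6*W - 9*W/2)/(4*W) = ½ - 3*W/2/(4*W) = ½ - ¼*3/2 = ½ - 3/8 = ⅛)
(1120*(97 - 347))/Z(-2636) = (1120*(97 - 347))/(⅛) = (1120*(-250))*8 = -280000*8 = -2240000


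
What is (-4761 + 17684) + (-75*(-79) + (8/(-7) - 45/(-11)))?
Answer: 1451523/77 ≈ 18851.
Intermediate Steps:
(-4761 + 17684) + (-75*(-79) + (8/(-7) - 45/(-11))) = 12923 + (5925 + (8*(-⅐) - 45*(-1/11))) = 12923 + (5925 + (-8/7 + 45/11)) = 12923 + (5925 + 227/77) = 12923 + 456452/77 = 1451523/77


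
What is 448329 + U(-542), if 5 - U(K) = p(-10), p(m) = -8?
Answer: 448342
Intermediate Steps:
U(K) = 13 (U(K) = 5 - 1*(-8) = 5 + 8 = 13)
448329 + U(-542) = 448329 + 13 = 448342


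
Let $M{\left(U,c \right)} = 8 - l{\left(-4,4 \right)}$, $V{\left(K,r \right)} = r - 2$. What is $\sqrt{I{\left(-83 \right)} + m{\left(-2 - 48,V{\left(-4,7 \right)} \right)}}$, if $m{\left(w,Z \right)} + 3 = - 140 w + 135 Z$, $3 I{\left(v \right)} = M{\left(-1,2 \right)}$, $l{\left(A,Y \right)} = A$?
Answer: $2 \sqrt{1919} \approx 87.613$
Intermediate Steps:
$V{\left(K,r \right)} = -2 + r$
$M{\left(U,c \right)} = 12$ ($M{\left(U,c \right)} = 8 - -4 = 8 + 4 = 12$)
$I{\left(v \right)} = 4$ ($I{\left(v \right)} = \frac{1}{3} \cdot 12 = 4$)
$m{\left(w,Z \right)} = -3 - 140 w + 135 Z$ ($m{\left(w,Z \right)} = -3 + \left(- 140 w + 135 Z\right) = -3 - 140 w + 135 Z$)
$\sqrt{I{\left(-83 \right)} + m{\left(-2 - 48,V{\left(-4,7 \right)} \right)}} = \sqrt{4 - \left(3 - 135 \left(-2 + 7\right) + 140 \left(-2 - 48\right)\right)} = \sqrt{4 - \left(-672 + 140 \left(-2 - 48\right)\right)} = \sqrt{4 - -7672} = \sqrt{4 + \left(-3 + 7000 + 675\right)} = \sqrt{4 + 7672} = \sqrt{7676} = 2 \sqrt{1919}$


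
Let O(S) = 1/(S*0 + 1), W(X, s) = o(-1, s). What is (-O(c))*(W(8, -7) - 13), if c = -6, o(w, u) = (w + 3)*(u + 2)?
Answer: 23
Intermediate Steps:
o(w, u) = (2 + u)*(3 + w) (o(w, u) = (3 + w)*(2 + u) = (2 + u)*(3 + w))
W(X, s) = 4 + 2*s (W(X, s) = 6 + 2*(-1) + 3*s + s*(-1) = 6 - 2 + 3*s - s = 4 + 2*s)
O(S) = 1 (O(S) = 1/(0 + 1) = 1/1 = 1)
(-O(c))*(W(8, -7) - 13) = (-1*1)*((4 + 2*(-7)) - 13) = -((4 - 14) - 13) = -(-10 - 13) = -1*(-23) = 23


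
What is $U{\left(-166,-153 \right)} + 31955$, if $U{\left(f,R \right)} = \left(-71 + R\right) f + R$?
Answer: $68986$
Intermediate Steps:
$U{\left(f,R \right)} = R + f \left(-71 + R\right)$ ($U{\left(f,R \right)} = f \left(-71 + R\right) + R = R + f \left(-71 + R\right)$)
$U{\left(-166,-153 \right)} + 31955 = \left(-153 - -11786 - -25398\right) + 31955 = \left(-153 + 11786 + 25398\right) + 31955 = 37031 + 31955 = 68986$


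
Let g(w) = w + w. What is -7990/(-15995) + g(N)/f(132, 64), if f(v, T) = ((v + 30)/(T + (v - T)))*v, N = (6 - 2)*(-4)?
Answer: 78254/259119 ≈ 0.30200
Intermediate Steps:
N = -16 (N = 4*(-4) = -16)
g(w) = 2*w
f(v, T) = 30 + v (f(v, T) = ((30 + v)/v)*v = 30 + v)
-7990/(-15995) + g(N)/f(132, 64) = -7990/(-15995) + (2*(-16))/(30 + 132) = -7990*(-1/15995) - 32/162 = 1598/3199 - 32*1/162 = 1598/3199 - 16/81 = 78254/259119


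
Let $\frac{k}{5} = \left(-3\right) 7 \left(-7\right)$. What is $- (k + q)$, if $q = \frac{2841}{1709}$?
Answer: $- \frac{1258956}{1709} \approx -736.66$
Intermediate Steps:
$k = 735$ ($k = 5 \left(-3\right) 7 \left(-7\right) = 5 \left(\left(-21\right) \left(-7\right)\right) = 5 \cdot 147 = 735$)
$q = \frac{2841}{1709}$ ($q = 2841 \cdot \frac{1}{1709} = \frac{2841}{1709} \approx 1.6624$)
$- (k + q) = - (735 + \frac{2841}{1709}) = \left(-1\right) \frac{1258956}{1709} = - \frac{1258956}{1709}$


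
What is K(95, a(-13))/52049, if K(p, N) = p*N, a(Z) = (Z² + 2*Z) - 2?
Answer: 13395/52049 ≈ 0.25735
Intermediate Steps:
a(Z) = -2 + Z² + 2*Z
K(p, N) = N*p
K(95, a(-13))/52049 = ((-2 + (-13)² + 2*(-13))*95)/52049 = ((-2 + 169 - 26)*95)*(1/52049) = (141*95)*(1/52049) = 13395*(1/52049) = 13395/52049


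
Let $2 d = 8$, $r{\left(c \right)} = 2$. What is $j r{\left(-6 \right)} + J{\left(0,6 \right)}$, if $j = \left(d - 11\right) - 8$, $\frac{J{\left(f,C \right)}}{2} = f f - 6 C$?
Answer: $-102$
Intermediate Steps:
$J{\left(f,C \right)} = - 12 C + 2 f^{2}$ ($J{\left(f,C \right)} = 2 \left(f f - 6 C\right) = 2 \left(f^{2} - 6 C\right) = - 12 C + 2 f^{2}$)
$d = 4$ ($d = \frac{1}{2} \cdot 8 = 4$)
$j = -15$ ($j = \left(4 - 11\right) - 8 = -7 - 8 = -15$)
$j r{\left(-6 \right)} + J{\left(0,6 \right)} = \left(-15\right) 2 + \left(\left(-12\right) 6 + 2 \cdot 0^{2}\right) = -30 + \left(-72 + 2 \cdot 0\right) = -30 + \left(-72 + 0\right) = -30 - 72 = -102$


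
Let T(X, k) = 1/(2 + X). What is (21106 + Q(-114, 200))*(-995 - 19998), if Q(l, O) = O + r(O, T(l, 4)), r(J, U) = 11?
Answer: -447507781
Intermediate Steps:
Q(l, O) = 11 + O (Q(l, O) = O + 11 = 11 + O)
(21106 + Q(-114, 200))*(-995 - 19998) = (21106 + (11 + 200))*(-995 - 19998) = (21106 + 211)*(-20993) = 21317*(-20993) = -447507781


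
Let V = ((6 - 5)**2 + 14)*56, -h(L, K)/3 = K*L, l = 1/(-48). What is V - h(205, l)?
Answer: 13235/16 ≈ 827.19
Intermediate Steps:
l = -1/48 ≈ -0.020833
h(L, K) = -3*K*L
V = 840 (V = (1**2 + 14)*56 = (1 + 14)*56 = 15*56 = 840)
V - h(205, l) = 840 - (-3)*(-1)*205/48 = 840 - 1*205/16 = 840 - 205/16 = 13235/16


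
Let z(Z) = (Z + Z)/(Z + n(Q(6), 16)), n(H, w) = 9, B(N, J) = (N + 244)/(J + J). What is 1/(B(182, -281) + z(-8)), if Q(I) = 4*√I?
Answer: -281/4709 ≈ -0.059673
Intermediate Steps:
B(N, J) = (244 + N)/(2*J) (B(N, J) = (244 + N)/((2*J)) = (244 + N)*(1/(2*J)) = (244 + N)/(2*J))
z(Z) = 2*Z/(9 + Z) (z(Z) = (Z + Z)/(Z + 9) = (2*Z)/(9 + Z) = 2*Z/(9 + Z))
1/(B(182, -281) + z(-8)) = 1/((½)*(244 + 182)/(-281) + 2*(-8)/(9 - 8)) = 1/((½)*(-1/281)*426 + 2*(-8)/1) = 1/(-213/281 + 2*(-8)*1) = 1/(-213/281 - 16) = 1/(-4709/281) = -281/4709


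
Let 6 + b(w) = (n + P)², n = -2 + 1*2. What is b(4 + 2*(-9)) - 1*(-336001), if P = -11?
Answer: 336116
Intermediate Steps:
n = 0 (n = -2 + 2 = 0)
b(w) = 115 (b(w) = -6 + (0 - 11)² = -6 + (-11)² = -6 + 121 = 115)
b(4 + 2*(-9)) - 1*(-336001) = 115 - 1*(-336001) = 115 + 336001 = 336116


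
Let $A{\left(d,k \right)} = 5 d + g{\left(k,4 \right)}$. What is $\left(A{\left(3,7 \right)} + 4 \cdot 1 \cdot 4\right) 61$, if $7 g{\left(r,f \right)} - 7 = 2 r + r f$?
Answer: $2318$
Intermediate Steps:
$g{\left(r,f \right)} = 1 + \frac{2 r}{7} + \frac{f r}{7}$ ($g{\left(r,f \right)} = 1 + \frac{2 r + r f}{7} = 1 + \frac{2 r + f r}{7} = 1 + \left(\frac{2 r}{7} + \frac{f r}{7}\right) = 1 + \frac{2 r}{7} + \frac{f r}{7}$)
$A{\left(d,k \right)} = 1 + 5 d + \frac{6 k}{7}$ ($A{\left(d,k \right)} = 5 d + \left(1 + \frac{2 k}{7} + \frac{1}{7} \cdot 4 k\right) = 5 d + \left(1 + \frac{2 k}{7} + \frac{4 k}{7}\right) = 5 d + \left(1 + \frac{6 k}{7}\right) = 1 + 5 d + \frac{6 k}{7}$)
$\left(A{\left(3,7 \right)} + 4 \cdot 1 \cdot 4\right) 61 = \left(\left(1 + 5 \cdot 3 + \frac{6}{7} \cdot 7\right) + 4 \cdot 1 \cdot 4\right) 61 = \left(\left(1 + 15 + 6\right) + 4 \cdot 4\right) 61 = \left(22 + 16\right) 61 = 38 \cdot 61 = 2318$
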